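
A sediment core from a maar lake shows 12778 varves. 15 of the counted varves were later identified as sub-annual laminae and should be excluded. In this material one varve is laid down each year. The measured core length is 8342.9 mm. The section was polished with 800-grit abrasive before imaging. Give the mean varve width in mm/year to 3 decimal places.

0.654 mm/year

True varve count = 12778 − 15 = 12763.
Extension rate ≈ 8342.9 / 12763 = 0.654 mm/year.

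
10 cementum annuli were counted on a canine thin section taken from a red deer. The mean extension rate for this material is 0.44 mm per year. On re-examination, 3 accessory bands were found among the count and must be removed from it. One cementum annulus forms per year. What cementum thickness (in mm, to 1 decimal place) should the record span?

3.1 mm

Adjusted count: 10 − 3 = 7 cementum annuli.
Length ≈ 0.44 × 7 = 3.1 mm.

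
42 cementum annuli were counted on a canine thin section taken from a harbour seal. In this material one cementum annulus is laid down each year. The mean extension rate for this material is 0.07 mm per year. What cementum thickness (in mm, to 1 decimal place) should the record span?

The record spans 42 years at 0.07 mm per year.
Predicted length = 0.07 mm/year × 42 years = 2.9 mm.

2.9 mm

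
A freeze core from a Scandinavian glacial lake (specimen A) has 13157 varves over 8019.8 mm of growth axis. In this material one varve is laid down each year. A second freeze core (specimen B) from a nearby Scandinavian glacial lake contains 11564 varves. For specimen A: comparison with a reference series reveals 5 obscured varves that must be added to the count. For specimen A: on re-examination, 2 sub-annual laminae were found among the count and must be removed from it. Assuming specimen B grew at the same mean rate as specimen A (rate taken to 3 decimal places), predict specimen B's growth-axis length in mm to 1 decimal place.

Specimen A: correcting the raw count gives 13157 − 2 + 5 = 13160 true varves.
A: Extension rate ≈ 8019.8 / 13160 = 0.609 mm/year.
For B, 0.609 mm/year × 11564 years = 7042.5 mm.

7042.5 mm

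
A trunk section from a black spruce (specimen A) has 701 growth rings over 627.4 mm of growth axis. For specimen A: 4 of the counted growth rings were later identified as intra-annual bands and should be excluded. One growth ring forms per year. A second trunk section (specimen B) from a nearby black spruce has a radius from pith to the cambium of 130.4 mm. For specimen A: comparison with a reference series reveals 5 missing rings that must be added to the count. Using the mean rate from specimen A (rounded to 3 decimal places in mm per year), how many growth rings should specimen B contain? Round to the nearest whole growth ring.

146 growth rings

Specimen A: true growth ring count = 701 − 4 + 5 = 702.
A: 627.4 mm over 702 years gives 627.4 / 702 ≈ 0.894 mm/year.
For B, 130.4 / 0.894 = 145.86 years ≈ 146 growth rings.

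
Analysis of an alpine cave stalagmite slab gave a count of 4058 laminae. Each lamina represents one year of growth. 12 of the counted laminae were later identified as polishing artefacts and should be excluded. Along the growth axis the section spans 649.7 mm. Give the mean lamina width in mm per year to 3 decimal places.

0.161 mm per year

True lamina count = 4058 − 12 = 4046.
Extension rate ≈ 649.7 / 4046 = 0.161 mm per year.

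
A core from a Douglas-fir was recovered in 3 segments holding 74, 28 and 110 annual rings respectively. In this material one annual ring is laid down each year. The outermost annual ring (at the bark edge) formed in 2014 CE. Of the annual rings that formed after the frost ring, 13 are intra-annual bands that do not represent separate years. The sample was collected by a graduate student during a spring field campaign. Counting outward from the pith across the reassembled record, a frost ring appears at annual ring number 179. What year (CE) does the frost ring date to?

1994 CE

Total annual rings = 74 + 28 + 110 = 212.
212 − 179 = 33 annual rings lie beyond the frost ring toward the bark edge.
Excluding 13 false annual rings: 33 − 13 = 20.
2014 − 20 = 1994 CE.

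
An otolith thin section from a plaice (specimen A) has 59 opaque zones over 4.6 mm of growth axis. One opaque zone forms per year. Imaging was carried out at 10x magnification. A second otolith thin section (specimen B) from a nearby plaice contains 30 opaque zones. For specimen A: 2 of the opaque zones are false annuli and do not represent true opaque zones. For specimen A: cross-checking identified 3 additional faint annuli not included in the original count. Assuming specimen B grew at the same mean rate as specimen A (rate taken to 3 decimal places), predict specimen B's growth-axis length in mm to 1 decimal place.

Specimen A: true opaque zone count = 59 − 2 + 3 = 60.
A: 4.6 mm over 60 years gives 4.6 / 60 ≈ 0.077 mm/yr.
B's length ≈ 0.077 × 30 = 2.3 mm.

2.3 mm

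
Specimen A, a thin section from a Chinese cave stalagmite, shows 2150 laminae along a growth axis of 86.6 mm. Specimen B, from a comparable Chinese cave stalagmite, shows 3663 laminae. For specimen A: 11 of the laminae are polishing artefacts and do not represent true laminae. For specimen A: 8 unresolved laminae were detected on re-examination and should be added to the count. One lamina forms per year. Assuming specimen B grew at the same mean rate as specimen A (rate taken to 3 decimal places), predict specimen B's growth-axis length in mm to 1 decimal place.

146.5 mm

Specimen A: true lamina count = 2150 − 11 + 8 = 2147.
A: 86.6 mm over 2147 years gives 86.6 / 2147 ≈ 0.040 mm/yr.
Length of B = 0.040 × 3663 = 146.5 mm.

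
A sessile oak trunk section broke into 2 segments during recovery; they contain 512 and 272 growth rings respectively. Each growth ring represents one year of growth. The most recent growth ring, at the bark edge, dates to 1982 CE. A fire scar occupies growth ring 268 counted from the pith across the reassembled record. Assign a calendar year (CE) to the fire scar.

1466 CE

Total growth rings = 512 + 272 = 784.
The fire scar sits at growth ring 268 from the pith, so 784 − 268 = 516 growth rings formed after it.
Counting back 516 years from 1982 CE places the fire scar in 1982 − 516 = 1466 CE.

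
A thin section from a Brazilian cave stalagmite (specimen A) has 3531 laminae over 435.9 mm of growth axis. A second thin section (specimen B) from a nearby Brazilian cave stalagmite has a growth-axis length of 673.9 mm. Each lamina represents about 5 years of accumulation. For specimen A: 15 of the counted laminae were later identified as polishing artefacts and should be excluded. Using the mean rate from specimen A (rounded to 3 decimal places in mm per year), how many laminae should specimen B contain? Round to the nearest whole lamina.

Specimen A: correcting the raw count gives 3531 − 15 = 3516 true laminae.
Specimen A: at 5 years per lamina, 3516 × 5 = 17580 years.
A: 435.9 mm over 17580 years gives 435.9 / 17580 ≈ 0.025 mm per year.
For B, 673.9 / 0.025 = 26956.00 years; at 5 years per lamina that is 26956.00 / 5 ≈ 5391 laminae.

5391 laminae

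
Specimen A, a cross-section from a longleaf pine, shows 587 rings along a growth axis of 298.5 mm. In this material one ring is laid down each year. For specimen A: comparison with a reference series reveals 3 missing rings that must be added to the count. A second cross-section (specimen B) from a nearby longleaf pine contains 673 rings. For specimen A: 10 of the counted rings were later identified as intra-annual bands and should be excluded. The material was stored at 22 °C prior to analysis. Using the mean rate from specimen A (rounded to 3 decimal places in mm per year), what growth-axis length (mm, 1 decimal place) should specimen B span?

Specimen A: true ring count = 587 − 10 + 3 = 580.
A: 298.5 mm over 580 years gives 298.5 / 580 ≈ 0.515 mm/year.
Length of B = 0.515 × 673 = 346.6 mm.

346.6 mm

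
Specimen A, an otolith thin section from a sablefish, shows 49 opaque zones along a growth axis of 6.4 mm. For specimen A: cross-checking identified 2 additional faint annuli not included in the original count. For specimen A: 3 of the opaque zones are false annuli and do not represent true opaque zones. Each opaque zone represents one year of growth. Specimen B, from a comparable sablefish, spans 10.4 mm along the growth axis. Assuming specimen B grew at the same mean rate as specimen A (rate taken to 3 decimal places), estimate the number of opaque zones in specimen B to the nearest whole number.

78 opaque zones

Specimen A: after corrections the count is 49 − 3 + 2 = 48 opaque zones.
A: Extension rate ≈ 6.4 / 48 = 0.133 mm per year.
B spans 10.4 / 0.133 = 78.20 years ≈ 78 opaque zones.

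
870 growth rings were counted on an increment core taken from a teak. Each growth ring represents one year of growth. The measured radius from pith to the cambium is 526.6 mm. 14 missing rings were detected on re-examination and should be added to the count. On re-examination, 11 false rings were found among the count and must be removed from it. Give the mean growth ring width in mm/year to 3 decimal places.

After corrections the count is 870 − 11 + 14 = 873 growth rings.
Mean rate = 526.6 mm / 873 years ≈ 0.603 mm/year.

0.603 mm/year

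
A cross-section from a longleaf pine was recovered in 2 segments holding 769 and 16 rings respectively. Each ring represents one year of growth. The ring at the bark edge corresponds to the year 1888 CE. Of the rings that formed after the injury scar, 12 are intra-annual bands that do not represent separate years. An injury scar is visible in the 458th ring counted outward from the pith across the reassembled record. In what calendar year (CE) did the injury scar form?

1573 CE

Total rings = 769 + 16 = 785.
Between ring 458 and the bark edge there are 785 − 458 = 327 rings.
Removing the 12 false rings leaves 327 − 12 = 315 true rings beyond the injury scar.
1888 − 315 = 1573 CE.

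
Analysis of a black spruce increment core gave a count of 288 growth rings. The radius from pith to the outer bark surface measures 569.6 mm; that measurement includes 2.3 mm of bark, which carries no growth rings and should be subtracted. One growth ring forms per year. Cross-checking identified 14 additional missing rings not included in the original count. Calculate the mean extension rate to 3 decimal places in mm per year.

1.878 mm per year

Correcting the raw count gives 288 + 14 = 302 true growth rings.
The growth record spans 569.6 − 2.3 = 567.3 mm.
567.3 mm over 302 years gives 567.3 / 302 ≈ 1.878 mm per year.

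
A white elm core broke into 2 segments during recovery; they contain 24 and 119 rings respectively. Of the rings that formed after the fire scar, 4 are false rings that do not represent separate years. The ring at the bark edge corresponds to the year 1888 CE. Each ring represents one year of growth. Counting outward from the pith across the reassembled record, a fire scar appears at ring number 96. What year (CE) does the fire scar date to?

Total rings = 24 + 119 = 143.
143 − 96 = 47 rings lie beyond the fire scar toward the bark edge.
47 − 4 false = 43 true rings after the fire scar.
1888 − 43 = 1845 CE.

1845 CE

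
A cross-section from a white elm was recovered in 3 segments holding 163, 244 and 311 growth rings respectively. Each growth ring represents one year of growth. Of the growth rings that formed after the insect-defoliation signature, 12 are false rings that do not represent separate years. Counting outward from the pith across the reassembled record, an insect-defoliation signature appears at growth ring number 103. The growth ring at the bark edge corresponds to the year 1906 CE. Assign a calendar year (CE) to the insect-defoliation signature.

Total growth rings = 163 + 244 + 311 = 718.
The insect-defoliation signature sits at growth ring 103 from the pith, so 718 − 103 = 615 growth rings formed after it.
Removing the 12 false growth rings leaves 615 − 12 = 603 true growth rings beyond the insect-defoliation signature.
1906 − 603 = 1303 CE.

1303 CE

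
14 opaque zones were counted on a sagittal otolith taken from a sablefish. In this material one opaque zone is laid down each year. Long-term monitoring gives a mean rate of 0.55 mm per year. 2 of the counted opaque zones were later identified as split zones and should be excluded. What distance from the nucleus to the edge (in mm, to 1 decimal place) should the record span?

6.6 mm

After corrections the count is 14 − 2 = 12 opaque zones.
Predicted length = 0.55 mm/year × 12 years = 6.6 mm.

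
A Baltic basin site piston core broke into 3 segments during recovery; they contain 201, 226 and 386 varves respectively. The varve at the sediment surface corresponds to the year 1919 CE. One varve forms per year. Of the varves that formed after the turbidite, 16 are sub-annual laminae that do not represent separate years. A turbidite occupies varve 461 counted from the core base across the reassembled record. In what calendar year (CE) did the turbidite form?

1583 CE

Total varves = 201 + 226 + 386 = 813.
813 − 461 = 352 varves lie beyond the turbidite toward the sediment surface.
Removing the 16 false varves leaves 352 − 16 = 336 true varves beyond the turbidite.
Counting back 336 years from 1919 CE places the turbidite in 1919 − 336 = 1583 CE.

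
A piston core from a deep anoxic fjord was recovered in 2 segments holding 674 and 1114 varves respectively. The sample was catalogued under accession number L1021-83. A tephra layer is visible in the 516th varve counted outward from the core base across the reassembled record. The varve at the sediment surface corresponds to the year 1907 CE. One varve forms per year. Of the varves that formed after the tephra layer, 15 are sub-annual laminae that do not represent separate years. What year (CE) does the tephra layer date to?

650 CE

Total varves = 674 + 1114 = 1788.
Between varve 516 and the sediment surface there are 1788 − 516 = 1272 varves.
1272 − 15 false = 1257 true varves after the tephra layer.
Counting back 1257 years from 1907 CE places the tephra layer in 1907 − 1257 = 650 CE.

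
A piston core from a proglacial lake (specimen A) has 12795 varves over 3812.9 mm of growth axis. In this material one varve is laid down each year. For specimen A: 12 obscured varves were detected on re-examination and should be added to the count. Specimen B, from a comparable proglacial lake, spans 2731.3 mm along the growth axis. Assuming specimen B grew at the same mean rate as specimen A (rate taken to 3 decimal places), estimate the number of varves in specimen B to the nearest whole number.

9165 varves

Specimen A: true varve count = 12795 + 12 = 12807.
A: Mean rate = 3812.9 mm / 12807 years ≈ 0.298 mm/year.
B spans 2731.3 / 0.298 = 9165.44 years ≈ 9165 varves.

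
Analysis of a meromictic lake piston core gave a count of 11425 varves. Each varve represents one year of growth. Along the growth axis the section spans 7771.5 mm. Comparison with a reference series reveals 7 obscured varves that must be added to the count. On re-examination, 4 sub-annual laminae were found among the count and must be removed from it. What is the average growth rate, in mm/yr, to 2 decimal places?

After corrections the count is 11425 − 4 + 7 = 11428 varves.
Mean rate = 7771.5 mm / 11428 years ≈ 0.68 mm/yr.

0.68 mm/yr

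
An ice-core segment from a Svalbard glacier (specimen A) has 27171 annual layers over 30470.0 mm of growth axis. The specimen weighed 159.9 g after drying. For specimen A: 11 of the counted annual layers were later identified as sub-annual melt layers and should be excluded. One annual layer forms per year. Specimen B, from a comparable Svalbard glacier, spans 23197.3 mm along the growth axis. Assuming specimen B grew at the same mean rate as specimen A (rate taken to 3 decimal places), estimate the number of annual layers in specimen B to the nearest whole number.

Specimen A: correcting the raw count gives 27171 − 11 = 27160 true annual layers.
A: 30470.0 mm over 27160 years gives 30470.0 / 27160 ≈ 1.122 mm/year.
For B, 23197.3 / 1.122 = 20674.96 years ≈ 20675 annual layers.

20675 annual layers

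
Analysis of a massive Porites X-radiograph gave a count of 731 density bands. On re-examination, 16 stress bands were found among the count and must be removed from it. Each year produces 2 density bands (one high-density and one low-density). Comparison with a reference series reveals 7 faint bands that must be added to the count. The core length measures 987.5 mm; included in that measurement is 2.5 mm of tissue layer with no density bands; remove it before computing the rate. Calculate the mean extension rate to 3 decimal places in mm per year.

2.729 mm per year

After corrections the count is 731 − 16 + 7 = 722 density bands.
With 2 density bands per year, 722 / 2 = 361 years.
Net length = 987.5 − 2.5 = 985.0 mm.
985.0 mm over 361 years gives 985.0 / 361 ≈ 2.729 mm per year.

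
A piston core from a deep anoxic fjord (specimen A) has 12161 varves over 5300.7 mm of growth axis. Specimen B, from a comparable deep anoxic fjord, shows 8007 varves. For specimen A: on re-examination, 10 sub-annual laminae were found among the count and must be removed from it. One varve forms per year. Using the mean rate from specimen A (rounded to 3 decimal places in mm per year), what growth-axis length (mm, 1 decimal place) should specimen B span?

3491.1 mm

Specimen A: adjusted count: 12161 − 10 = 12151 varves.
A: Extension rate ≈ 5300.7 / 12151 = 0.436 mm/year.
For B, 0.436 mm/year × 8007 years = 3491.1 mm.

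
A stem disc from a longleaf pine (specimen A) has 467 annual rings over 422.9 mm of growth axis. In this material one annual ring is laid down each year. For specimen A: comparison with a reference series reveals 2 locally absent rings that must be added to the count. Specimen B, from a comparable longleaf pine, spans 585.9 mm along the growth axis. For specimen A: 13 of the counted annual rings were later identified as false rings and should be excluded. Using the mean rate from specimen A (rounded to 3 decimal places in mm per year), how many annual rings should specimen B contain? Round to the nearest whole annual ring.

Specimen A: after corrections the count is 467 − 13 + 2 = 456 annual rings.
A: Mean rate = 422.9 mm / 456 years ≈ 0.927 mm/yr.
B spans 585.9 / 0.927 = 632.04 years ≈ 632 annual rings.

632 annual rings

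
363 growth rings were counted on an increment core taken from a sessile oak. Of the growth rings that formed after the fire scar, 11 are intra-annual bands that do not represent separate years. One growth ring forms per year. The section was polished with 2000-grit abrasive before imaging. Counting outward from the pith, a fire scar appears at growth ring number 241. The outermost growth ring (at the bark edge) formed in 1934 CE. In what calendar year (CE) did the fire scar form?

363 − 241 = 122 growth rings lie beyond the fire scar toward the bark edge.
Excluding 11 false growth rings: 122 − 11 = 111.
Counting back 111 years from 1934 CE places the fire scar in 1934 − 111 = 1823 CE.

1823 CE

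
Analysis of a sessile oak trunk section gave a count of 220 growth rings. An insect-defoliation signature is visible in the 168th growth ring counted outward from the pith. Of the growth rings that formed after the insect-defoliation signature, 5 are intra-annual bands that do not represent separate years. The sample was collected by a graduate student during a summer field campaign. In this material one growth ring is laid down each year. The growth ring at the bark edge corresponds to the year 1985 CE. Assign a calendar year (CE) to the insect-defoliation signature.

220 − 168 = 52 growth rings lie beyond the insect-defoliation signature toward the bark edge.
52 − 5 false = 47 true growth rings after the insect-defoliation signature.
The growth ring at the bark edge is 1985 CE, so the insect-defoliation signature dates to 1985 − 47 = 1938 CE.

1938 CE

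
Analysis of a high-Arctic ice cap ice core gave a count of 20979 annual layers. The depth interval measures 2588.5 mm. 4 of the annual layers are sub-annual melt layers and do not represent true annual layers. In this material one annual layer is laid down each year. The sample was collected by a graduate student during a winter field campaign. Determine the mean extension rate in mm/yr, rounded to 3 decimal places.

Correcting the raw count gives 20979 − 4 = 20975 true annual layers.
Extension rate ≈ 2588.5 / 20975 = 0.123 mm/yr.

0.123 mm/yr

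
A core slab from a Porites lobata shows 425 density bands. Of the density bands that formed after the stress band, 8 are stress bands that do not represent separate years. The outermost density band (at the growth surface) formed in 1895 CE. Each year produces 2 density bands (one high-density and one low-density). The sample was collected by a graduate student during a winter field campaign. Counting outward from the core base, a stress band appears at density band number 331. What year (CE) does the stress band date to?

1852 CE

Between density band 331 and the growth surface there are 425 − 331 = 94 density bands.
Removing the 8 false density bands leaves 94 − 8 = 86 true density bands beyond the stress band.
Dividing by 2 density bands per year: 86 / 2 = 43 years.
1895 − 43 = 1852 CE.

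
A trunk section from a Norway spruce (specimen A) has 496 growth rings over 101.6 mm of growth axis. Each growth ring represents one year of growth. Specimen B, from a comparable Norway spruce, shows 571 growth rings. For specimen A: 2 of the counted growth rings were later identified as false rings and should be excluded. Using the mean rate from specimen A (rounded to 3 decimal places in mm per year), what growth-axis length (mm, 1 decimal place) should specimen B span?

117.6 mm

Specimen A: correcting the raw count gives 496 − 2 = 494 true growth rings.
A: Extension rate ≈ 101.6 / 494 = 0.206 mm/year.
B's length ≈ 0.206 × 571 = 117.6 mm.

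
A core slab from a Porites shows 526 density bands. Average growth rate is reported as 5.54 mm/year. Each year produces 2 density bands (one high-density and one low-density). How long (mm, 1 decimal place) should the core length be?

With 2 density bands per year, 526 / 2 = 263 years.
263 years at 5.54 mm/year gives 5.54 × 263 = 1457.0 mm.

1457.0 mm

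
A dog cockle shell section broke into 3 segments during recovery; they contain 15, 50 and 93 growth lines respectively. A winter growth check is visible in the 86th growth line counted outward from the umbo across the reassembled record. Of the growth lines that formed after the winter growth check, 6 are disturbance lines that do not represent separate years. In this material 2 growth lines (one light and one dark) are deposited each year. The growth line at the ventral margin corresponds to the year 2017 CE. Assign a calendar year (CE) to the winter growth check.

1984 CE

Total growth lines = 15 + 50 + 93 = 158.
Between growth line 86 and the ventral margin there are 158 − 86 = 72 growth lines.
Excluding 6 false growth lines: 72 − 6 = 66.
Dividing by 2 growth lines per year: 66 / 2 = 33 years.
The growth line at the ventral margin is 2017 CE, so the winter growth check dates to 2017 − 33 = 1984 CE.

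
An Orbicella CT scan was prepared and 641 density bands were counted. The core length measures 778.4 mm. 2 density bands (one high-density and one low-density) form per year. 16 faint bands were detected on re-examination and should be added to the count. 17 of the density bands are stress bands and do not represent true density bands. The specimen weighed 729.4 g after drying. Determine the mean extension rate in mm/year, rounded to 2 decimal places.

2.43 mm/year

After corrections the count is 641 − 17 + 16 = 640 density bands.
640 density bands at 2 per year is 640 / 2 = 320 years.
778.4 mm over 320 years gives 778.4 / 320 ≈ 2.43 mm/year.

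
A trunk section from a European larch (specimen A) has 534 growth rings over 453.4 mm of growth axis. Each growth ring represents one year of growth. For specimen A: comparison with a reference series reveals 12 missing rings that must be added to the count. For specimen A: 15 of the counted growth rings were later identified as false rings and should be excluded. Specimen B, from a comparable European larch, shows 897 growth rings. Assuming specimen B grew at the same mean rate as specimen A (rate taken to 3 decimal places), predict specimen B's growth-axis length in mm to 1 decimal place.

766.0 mm

Specimen A: true growth ring count = 534 − 15 + 12 = 531.
A: 453.4 mm over 531 years gives 453.4 / 531 ≈ 0.854 mm/year.
Length of B = 0.854 × 897 = 766.0 mm.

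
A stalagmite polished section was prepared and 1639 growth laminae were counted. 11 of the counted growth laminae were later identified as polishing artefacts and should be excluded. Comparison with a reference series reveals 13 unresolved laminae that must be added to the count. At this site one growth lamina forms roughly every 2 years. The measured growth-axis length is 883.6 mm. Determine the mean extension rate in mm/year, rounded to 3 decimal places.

0.269 mm/year

Correcting the raw count gives 1639 − 11 + 13 = 1641 true growth laminae.
At 2 years per growth lamina, 1641 × 2 = 3282 years.
Mean rate = 883.6 mm / 3282 years ≈ 0.269 mm/year.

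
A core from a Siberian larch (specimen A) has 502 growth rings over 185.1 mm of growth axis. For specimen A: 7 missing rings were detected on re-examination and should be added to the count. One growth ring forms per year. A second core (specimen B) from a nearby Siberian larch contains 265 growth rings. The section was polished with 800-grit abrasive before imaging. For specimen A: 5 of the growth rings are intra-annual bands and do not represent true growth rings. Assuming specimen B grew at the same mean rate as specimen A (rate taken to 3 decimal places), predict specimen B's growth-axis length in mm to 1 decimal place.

Specimen A: after corrections the count is 502 − 5 + 7 = 504 growth rings.
A: 185.1 mm over 504 years gives 185.1 / 504 ≈ 0.367 mm/year.
B's length ≈ 0.367 × 265 = 97.3 mm.

97.3 mm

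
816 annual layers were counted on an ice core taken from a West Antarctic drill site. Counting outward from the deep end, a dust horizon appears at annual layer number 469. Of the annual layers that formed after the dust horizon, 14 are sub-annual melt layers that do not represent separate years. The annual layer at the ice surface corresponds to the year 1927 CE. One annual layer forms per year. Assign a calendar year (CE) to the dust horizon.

The dust horizon sits at annual layer 469 from the deep end, so 816 − 469 = 347 annual layers formed after it.
347 − 14 false = 333 true annual layers after the dust horizon.
The annual layer at the ice surface is 1927 CE, so the dust horizon dates to 1927 − 333 = 1594 CE.

1594 CE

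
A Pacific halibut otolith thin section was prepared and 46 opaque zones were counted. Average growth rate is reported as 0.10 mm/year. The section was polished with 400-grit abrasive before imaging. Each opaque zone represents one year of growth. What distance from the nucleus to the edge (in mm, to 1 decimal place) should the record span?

4.6 mm

The record spans 46 years at 0.10 mm per year.
Length ≈ 0.10 × 46 = 4.6 mm.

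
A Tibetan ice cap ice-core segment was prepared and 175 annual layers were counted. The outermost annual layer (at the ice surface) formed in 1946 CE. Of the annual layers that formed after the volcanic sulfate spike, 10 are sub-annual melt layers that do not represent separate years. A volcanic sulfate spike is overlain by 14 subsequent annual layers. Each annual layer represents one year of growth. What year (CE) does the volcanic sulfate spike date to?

1942 CE

There are 14 annual layers younger than the volcanic sulfate spike.
Removing the 10 false annual layers leaves 14 − 10 = 4 true annual layers beyond the volcanic sulfate spike.
1946 − 4 = 1942 CE.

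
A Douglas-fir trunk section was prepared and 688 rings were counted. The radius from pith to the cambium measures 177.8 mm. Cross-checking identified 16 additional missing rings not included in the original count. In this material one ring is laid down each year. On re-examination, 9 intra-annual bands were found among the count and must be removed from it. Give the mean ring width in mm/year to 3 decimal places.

0.256 mm/year

True ring count = 688 − 9 + 16 = 695.
Mean rate = 177.8 mm / 695 years ≈ 0.256 mm/year.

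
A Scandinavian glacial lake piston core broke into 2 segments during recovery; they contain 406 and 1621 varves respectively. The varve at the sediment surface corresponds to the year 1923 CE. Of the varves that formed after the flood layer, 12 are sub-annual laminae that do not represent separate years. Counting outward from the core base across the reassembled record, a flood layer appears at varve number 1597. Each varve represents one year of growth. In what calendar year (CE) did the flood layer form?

Total varves = 406 + 1621 = 2027.
Between varve 1597 and the sediment surface there are 2027 − 1597 = 430 varves.
Excluding 12 false varves: 430 − 12 = 418.
1923 − 418 = 1505 CE.

1505 CE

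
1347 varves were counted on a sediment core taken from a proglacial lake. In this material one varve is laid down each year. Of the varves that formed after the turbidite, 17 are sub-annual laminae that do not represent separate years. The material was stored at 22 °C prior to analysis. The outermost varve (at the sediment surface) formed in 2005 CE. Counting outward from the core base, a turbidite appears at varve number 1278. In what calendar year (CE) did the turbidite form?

Between varve 1278 and the sediment surface there are 1347 − 1278 = 69 varves.
Excluding 17 false varves: 69 − 17 = 52.
Counting back 52 years from 2005 CE places the turbidite in 2005 − 52 = 1953 CE.

1953 CE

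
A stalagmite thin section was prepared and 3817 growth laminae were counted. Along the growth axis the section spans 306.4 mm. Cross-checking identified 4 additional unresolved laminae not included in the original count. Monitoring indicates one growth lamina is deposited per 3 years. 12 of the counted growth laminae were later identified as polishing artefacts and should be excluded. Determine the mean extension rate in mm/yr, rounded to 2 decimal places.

0.03 mm/yr

Correcting the raw count gives 3817 − 12 + 4 = 3809 true growth laminae.
3809 growth laminae at 3 years each span 3809 × 3 = 11427 years.
306.4 mm over 11427 years gives 306.4 / 11427 ≈ 0.03 mm/yr.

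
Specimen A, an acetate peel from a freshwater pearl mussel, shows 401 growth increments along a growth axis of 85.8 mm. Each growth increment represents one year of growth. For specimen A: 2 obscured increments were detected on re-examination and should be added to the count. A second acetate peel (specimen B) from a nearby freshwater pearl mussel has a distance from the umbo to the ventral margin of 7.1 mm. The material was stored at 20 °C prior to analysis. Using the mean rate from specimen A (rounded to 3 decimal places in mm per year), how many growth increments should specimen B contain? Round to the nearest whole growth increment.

Specimen A: after corrections the count is 401 + 2 = 403 growth increments.
A: 85.8 mm over 403 years gives 85.8 / 403 ≈ 0.213 mm/yr.
For B, 7.1 / 0.213 = 33.33 years ≈ 33 growth increments.

33 growth increments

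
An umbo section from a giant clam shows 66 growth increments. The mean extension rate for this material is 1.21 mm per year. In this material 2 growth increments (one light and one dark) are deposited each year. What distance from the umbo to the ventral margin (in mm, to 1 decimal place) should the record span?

With 2 growth increments per year, 66 / 2 = 33 years.
Length ≈ 1.21 × 33 = 39.9 mm.

39.9 mm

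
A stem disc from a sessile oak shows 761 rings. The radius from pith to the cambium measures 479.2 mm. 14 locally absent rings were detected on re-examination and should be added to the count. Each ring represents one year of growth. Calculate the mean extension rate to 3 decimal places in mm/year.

0.618 mm/year

True ring count = 761 + 14 = 775.
479.2 mm over 775 years gives 479.2 / 775 ≈ 0.618 mm/year.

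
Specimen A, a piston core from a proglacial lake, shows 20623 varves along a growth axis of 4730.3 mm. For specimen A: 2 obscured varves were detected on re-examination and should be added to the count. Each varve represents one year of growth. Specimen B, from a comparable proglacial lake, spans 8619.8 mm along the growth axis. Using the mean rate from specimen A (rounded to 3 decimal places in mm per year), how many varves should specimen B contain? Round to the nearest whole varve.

Specimen A: adjusted count: 20623 + 2 = 20625 varves.
A: 4730.3 mm over 20625 years gives 4730.3 / 20625 ≈ 0.229 mm/yr.
For B, 8619.8 / 0.229 = 37641.05 years ≈ 37641 varves.

37641 varves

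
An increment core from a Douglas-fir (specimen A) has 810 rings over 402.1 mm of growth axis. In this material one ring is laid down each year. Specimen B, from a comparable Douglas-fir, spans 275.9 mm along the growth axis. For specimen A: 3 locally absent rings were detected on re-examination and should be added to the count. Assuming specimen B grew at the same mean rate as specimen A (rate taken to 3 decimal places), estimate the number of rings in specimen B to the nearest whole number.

Specimen A: adjusted count: 810 + 3 = 813 rings.
A: 402.1 mm over 813 years gives 402.1 / 813 ≈ 0.495 mm/year.
Specimen B: 275.9 mm / 0.495 mm per year = 557.37 years ≈ 557 rings.

557 rings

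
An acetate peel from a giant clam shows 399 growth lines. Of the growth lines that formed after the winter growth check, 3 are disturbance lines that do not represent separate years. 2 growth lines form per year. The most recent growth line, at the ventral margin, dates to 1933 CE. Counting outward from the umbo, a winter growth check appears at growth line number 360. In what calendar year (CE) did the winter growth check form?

1915 CE

399 − 360 = 39 growth lines lie beyond the winter growth check toward the ventral margin.
39 − 3 false = 36 true growth lines after the winter growth check.
Dividing by 2 growth lines per year: 36 / 2 = 18 years.
Counting back 18 years from 1933 CE places the winter growth check in 1933 − 18 = 1915 CE.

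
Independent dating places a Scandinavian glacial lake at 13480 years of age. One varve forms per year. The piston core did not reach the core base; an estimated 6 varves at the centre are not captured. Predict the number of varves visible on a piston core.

13474 varves

Expected varves over 13480 years: 13480.
Less the 6 uncaptured varves: 13480 − 6 = 13474.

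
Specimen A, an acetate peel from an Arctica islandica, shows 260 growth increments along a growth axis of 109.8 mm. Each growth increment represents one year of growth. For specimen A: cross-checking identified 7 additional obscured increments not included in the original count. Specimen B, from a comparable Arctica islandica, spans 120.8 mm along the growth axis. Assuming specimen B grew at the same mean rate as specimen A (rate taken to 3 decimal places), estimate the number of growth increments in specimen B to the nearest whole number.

294 growth increments

Specimen A: after corrections the count is 260 + 7 = 267 growth increments.
A: Extension rate ≈ 109.8 / 267 = 0.411 mm/yr.
For B, 120.8 / 0.411 = 293.92 years ≈ 294 growth increments.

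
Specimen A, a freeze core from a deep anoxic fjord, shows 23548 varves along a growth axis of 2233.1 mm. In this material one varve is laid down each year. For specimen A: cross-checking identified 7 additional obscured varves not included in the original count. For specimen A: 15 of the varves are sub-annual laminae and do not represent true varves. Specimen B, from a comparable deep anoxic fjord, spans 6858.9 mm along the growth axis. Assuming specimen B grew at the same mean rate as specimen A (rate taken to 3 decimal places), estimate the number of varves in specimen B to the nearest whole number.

72199 varves

Specimen A: true varve count = 23548 − 15 + 7 = 23540.
A: Mean rate = 2233.1 mm / 23540 years ≈ 0.095 mm/year.
B spans 6858.9 / 0.095 = 72198.95 years ≈ 72199 varves.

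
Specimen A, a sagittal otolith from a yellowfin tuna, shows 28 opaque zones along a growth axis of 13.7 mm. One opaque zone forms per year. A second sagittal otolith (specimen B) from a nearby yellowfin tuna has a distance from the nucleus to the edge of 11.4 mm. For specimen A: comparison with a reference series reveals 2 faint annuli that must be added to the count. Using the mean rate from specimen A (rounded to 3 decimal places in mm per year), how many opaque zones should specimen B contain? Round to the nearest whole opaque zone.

Specimen A: after corrections the count is 28 + 2 = 30 opaque zones.
A: 13.7 mm over 30 years gives 13.7 / 30 ≈ 0.457 mm/year.
B spans 11.4 / 0.457 = 24.95 years ≈ 25 opaque zones.

25 opaque zones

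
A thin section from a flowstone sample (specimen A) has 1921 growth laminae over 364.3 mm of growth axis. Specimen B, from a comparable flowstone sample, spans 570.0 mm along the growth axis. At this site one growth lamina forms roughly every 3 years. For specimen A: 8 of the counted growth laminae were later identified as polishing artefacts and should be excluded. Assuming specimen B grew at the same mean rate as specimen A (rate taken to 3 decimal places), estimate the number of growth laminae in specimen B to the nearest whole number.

Specimen A: after corrections the count is 1921 − 8 = 1913 growth laminae.
Specimen A: multiplying by 3 years per growth lamina: 1913 × 3 = 5739 years.
A: 364.3 mm over 5739 years gives 364.3 / 5739 ≈ 0.063 mm/year.
Specimen B: 570.0 mm / 0.063 mm per year = 9047.62 years; at 3 years per growth lamina that is 9047.62 / 3 ≈ 3016 growth laminae.

3016 growth laminae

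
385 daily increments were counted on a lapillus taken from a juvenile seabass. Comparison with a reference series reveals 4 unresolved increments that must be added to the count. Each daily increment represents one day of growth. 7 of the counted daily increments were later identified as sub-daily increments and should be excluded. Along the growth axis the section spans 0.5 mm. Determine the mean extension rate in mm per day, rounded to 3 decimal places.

Correcting the raw count gives 385 − 7 + 4 = 382 true daily increments.
Mean rate = 0.5 mm / 382 days ≈ 0.001 mm per day.

0.001 mm per day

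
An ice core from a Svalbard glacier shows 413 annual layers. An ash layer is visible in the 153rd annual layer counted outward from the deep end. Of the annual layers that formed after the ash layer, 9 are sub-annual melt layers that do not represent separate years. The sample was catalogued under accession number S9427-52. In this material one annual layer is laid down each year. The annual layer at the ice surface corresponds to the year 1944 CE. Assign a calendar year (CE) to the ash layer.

1693 CE

The ash layer sits at annual layer 153 from the deep end, so 413 − 153 = 260 annual layers formed after it.
Excluding 9 false annual layers: 260 − 9 = 251.
1944 − 251 = 1693 CE.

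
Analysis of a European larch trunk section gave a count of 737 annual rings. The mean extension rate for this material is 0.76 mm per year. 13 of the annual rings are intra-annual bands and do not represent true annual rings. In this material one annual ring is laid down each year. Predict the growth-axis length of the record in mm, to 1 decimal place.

Correcting the raw count gives 737 − 13 = 724 true annual rings.
Length ≈ 0.76 × 724 = 550.2 mm.

550.2 mm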